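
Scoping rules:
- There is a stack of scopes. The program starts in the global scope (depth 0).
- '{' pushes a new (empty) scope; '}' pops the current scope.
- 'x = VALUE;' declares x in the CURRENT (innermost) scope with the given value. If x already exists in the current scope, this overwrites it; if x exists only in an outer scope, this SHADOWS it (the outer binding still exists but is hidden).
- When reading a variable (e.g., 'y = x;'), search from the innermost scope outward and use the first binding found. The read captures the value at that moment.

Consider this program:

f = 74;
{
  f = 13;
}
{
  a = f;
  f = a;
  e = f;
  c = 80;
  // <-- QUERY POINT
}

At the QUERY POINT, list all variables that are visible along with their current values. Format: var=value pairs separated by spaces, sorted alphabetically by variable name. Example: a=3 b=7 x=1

Step 1: declare f=74 at depth 0
Step 2: enter scope (depth=1)
Step 3: declare f=13 at depth 1
Step 4: exit scope (depth=0)
Step 5: enter scope (depth=1)
Step 6: declare a=(read f)=74 at depth 1
Step 7: declare f=(read a)=74 at depth 1
Step 8: declare e=(read f)=74 at depth 1
Step 9: declare c=80 at depth 1
Visible at query point: a=74 c=80 e=74 f=74

Answer: a=74 c=80 e=74 f=74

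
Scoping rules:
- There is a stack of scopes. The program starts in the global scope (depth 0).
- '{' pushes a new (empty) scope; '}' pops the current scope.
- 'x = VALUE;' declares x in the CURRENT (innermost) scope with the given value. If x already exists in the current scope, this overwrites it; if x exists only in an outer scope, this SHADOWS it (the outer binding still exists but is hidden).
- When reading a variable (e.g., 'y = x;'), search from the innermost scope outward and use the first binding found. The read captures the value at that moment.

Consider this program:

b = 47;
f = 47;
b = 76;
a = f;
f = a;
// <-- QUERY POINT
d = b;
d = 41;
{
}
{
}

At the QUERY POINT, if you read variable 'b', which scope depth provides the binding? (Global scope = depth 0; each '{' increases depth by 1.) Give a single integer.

Step 1: declare b=47 at depth 0
Step 2: declare f=47 at depth 0
Step 3: declare b=76 at depth 0
Step 4: declare a=(read f)=47 at depth 0
Step 5: declare f=(read a)=47 at depth 0
Visible at query point: a=47 b=76 f=47

Answer: 0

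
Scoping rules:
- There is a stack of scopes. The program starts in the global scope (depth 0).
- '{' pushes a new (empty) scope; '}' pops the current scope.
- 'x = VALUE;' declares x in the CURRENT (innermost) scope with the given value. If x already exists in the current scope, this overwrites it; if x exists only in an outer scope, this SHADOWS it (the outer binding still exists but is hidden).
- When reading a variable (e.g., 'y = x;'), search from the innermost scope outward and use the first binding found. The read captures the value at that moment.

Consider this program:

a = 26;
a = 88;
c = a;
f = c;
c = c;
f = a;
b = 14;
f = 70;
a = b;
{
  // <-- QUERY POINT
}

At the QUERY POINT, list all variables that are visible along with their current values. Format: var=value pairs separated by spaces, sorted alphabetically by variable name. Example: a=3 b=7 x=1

Answer: a=14 b=14 c=88 f=70

Derivation:
Step 1: declare a=26 at depth 0
Step 2: declare a=88 at depth 0
Step 3: declare c=(read a)=88 at depth 0
Step 4: declare f=(read c)=88 at depth 0
Step 5: declare c=(read c)=88 at depth 0
Step 6: declare f=(read a)=88 at depth 0
Step 7: declare b=14 at depth 0
Step 8: declare f=70 at depth 0
Step 9: declare a=(read b)=14 at depth 0
Step 10: enter scope (depth=1)
Visible at query point: a=14 b=14 c=88 f=70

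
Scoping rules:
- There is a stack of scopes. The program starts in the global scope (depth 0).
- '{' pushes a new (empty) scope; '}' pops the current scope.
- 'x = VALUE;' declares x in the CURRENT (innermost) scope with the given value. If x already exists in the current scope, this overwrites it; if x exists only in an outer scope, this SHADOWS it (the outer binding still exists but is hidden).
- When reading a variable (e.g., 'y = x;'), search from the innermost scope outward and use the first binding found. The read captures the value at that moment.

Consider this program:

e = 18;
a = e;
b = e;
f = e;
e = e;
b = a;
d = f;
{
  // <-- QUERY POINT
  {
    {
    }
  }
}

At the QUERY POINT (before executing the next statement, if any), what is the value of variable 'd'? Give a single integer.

Step 1: declare e=18 at depth 0
Step 2: declare a=(read e)=18 at depth 0
Step 3: declare b=(read e)=18 at depth 0
Step 4: declare f=(read e)=18 at depth 0
Step 5: declare e=(read e)=18 at depth 0
Step 6: declare b=(read a)=18 at depth 0
Step 7: declare d=(read f)=18 at depth 0
Step 8: enter scope (depth=1)
Visible at query point: a=18 b=18 d=18 e=18 f=18

Answer: 18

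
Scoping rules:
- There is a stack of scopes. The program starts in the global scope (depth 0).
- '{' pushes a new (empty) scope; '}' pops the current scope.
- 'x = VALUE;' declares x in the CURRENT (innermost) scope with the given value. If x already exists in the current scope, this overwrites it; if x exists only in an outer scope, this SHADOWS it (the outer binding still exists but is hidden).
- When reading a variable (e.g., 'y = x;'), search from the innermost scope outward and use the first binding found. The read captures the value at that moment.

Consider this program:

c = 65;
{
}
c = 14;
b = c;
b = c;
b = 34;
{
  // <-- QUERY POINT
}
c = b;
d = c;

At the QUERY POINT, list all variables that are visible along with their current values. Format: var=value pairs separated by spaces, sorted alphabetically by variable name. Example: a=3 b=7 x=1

Answer: b=34 c=14

Derivation:
Step 1: declare c=65 at depth 0
Step 2: enter scope (depth=1)
Step 3: exit scope (depth=0)
Step 4: declare c=14 at depth 0
Step 5: declare b=(read c)=14 at depth 0
Step 6: declare b=(read c)=14 at depth 0
Step 7: declare b=34 at depth 0
Step 8: enter scope (depth=1)
Visible at query point: b=34 c=14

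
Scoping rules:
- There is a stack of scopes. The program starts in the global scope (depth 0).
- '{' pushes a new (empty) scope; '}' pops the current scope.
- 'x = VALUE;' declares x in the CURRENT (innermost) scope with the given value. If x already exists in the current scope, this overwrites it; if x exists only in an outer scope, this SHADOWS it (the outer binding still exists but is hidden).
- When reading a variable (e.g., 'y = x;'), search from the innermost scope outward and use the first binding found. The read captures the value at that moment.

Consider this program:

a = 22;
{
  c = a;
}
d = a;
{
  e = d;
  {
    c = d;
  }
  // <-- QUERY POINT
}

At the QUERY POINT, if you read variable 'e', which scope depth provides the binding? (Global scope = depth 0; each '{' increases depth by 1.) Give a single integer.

Answer: 1

Derivation:
Step 1: declare a=22 at depth 0
Step 2: enter scope (depth=1)
Step 3: declare c=(read a)=22 at depth 1
Step 4: exit scope (depth=0)
Step 5: declare d=(read a)=22 at depth 0
Step 6: enter scope (depth=1)
Step 7: declare e=(read d)=22 at depth 1
Step 8: enter scope (depth=2)
Step 9: declare c=(read d)=22 at depth 2
Step 10: exit scope (depth=1)
Visible at query point: a=22 d=22 e=22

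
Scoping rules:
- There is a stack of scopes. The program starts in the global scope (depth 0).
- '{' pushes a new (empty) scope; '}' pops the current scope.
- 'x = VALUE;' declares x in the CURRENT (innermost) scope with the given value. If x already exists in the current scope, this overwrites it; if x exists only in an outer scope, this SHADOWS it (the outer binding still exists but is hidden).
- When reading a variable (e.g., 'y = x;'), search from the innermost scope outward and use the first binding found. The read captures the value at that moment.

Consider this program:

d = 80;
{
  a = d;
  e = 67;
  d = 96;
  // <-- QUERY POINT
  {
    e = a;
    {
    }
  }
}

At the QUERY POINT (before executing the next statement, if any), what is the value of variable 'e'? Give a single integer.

Answer: 67

Derivation:
Step 1: declare d=80 at depth 0
Step 2: enter scope (depth=1)
Step 3: declare a=(read d)=80 at depth 1
Step 4: declare e=67 at depth 1
Step 5: declare d=96 at depth 1
Visible at query point: a=80 d=96 e=67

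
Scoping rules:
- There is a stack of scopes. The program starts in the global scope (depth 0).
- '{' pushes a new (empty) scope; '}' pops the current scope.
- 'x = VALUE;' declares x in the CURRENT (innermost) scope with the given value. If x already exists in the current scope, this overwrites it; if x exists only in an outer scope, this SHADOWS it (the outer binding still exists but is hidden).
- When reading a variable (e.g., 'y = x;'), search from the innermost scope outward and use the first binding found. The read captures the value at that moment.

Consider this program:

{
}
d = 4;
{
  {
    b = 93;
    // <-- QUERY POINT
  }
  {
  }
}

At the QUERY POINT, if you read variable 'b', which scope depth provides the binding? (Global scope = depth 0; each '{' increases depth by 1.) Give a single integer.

Step 1: enter scope (depth=1)
Step 2: exit scope (depth=0)
Step 3: declare d=4 at depth 0
Step 4: enter scope (depth=1)
Step 5: enter scope (depth=2)
Step 6: declare b=93 at depth 2
Visible at query point: b=93 d=4

Answer: 2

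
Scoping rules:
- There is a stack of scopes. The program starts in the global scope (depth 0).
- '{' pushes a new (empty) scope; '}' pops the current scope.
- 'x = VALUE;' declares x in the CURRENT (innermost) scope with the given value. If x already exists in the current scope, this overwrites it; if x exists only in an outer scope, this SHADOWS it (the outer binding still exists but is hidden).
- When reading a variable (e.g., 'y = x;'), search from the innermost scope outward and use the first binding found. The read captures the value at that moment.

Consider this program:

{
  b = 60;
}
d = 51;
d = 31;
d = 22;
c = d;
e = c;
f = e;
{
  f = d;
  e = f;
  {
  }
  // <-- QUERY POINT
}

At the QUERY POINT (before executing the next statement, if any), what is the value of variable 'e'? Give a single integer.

Step 1: enter scope (depth=1)
Step 2: declare b=60 at depth 1
Step 3: exit scope (depth=0)
Step 4: declare d=51 at depth 0
Step 5: declare d=31 at depth 0
Step 6: declare d=22 at depth 0
Step 7: declare c=(read d)=22 at depth 0
Step 8: declare e=(read c)=22 at depth 0
Step 9: declare f=(read e)=22 at depth 0
Step 10: enter scope (depth=1)
Step 11: declare f=(read d)=22 at depth 1
Step 12: declare e=(read f)=22 at depth 1
Step 13: enter scope (depth=2)
Step 14: exit scope (depth=1)
Visible at query point: c=22 d=22 e=22 f=22

Answer: 22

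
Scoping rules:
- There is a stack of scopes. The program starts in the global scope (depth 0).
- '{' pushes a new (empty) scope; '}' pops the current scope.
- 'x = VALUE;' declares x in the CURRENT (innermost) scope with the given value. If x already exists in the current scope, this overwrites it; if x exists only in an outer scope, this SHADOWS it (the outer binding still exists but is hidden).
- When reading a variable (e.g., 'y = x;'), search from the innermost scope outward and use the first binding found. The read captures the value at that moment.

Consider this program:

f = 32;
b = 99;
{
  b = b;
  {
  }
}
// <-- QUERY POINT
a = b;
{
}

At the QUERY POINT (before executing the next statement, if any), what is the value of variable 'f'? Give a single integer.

Step 1: declare f=32 at depth 0
Step 2: declare b=99 at depth 0
Step 3: enter scope (depth=1)
Step 4: declare b=(read b)=99 at depth 1
Step 5: enter scope (depth=2)
Step 6: exit scope (depth=1)
Step 7: exit scope (depth=0)
Visible at query point: b=99 f=32

Answer: 32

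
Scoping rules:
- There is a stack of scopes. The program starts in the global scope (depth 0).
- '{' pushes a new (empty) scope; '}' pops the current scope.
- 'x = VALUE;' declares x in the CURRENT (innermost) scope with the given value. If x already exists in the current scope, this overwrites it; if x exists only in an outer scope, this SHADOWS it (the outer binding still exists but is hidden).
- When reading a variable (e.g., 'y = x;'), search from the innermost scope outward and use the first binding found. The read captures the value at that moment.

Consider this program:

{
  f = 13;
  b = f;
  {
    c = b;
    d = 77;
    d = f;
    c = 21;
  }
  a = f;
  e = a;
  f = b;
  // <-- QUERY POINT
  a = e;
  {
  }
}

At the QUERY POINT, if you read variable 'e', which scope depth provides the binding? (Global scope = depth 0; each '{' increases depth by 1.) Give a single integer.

Step 1: enter scope (depth=1)
Step 2: declare f=13 at depth 1
Step 3: declare b=(read f)=13 at depth 1
Step 4: enter scope (depth=2)
Step 5: declare c=(read b)=13 at depth 2
Step 6: declare d=77 at depth 2
Step 7: declare d=(read f)=13 at depth 2
Step 8: declare c=21 at depth 2
Step 9: exit scope (depth=1)
Step 10: declare a=(read f)=13 at depth 1
Step 11: declare e=(read a)=13 at depth 1
Step 12: declare f=(read b)=13 at depth 1
Visible at query point: a=13 b=13 e=13 f=13

Answer: 1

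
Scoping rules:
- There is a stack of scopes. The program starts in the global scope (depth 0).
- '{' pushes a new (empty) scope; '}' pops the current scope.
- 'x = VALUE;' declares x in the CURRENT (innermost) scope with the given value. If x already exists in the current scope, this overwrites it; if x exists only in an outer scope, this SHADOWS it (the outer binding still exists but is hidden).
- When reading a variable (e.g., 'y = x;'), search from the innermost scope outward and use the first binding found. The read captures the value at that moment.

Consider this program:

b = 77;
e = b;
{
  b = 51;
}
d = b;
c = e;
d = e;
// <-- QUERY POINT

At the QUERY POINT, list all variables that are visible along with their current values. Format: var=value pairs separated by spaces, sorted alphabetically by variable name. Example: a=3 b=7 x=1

Answer: b=77 c=77 d=77 e=77

Derivation:
Step 1: declare b=77 at depth 0
Step 2: declare e=(read b)=77 at depth 0
Step 3: enter scope (depth=1)
Step 4: declare b=51 at depth 1
Step 5: exit scope (depth=0)
Step 6: declare d=(read b)=77 at depth 0
Step 7: declare c=(read e)=77 at depth 0
Step 8: declare d=(read e)=77 at depth 0
Visible at query point: b=77 c=77 d=77 e=77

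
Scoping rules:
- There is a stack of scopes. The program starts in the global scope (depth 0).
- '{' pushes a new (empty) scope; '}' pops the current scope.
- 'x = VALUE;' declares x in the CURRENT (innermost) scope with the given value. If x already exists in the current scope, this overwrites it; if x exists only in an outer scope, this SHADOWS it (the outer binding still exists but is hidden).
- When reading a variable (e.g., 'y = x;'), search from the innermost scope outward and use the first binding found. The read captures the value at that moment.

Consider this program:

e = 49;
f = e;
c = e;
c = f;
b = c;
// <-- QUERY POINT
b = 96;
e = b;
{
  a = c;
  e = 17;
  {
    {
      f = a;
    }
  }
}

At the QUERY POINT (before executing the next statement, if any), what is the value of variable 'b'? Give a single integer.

Answer: 49

Derivation:
Step 1: declare e=49 at depth 0
Step 2: declare f=(read e)=49 at depth 0
Step 3: declare c=(read e)=49 at depth 0
Step 4: declare c=(read f)=49 at depth 0
Step 5: declare b=(read c)=49 at depth 0
Visible at query point: b=49 c=49 e=49 f=49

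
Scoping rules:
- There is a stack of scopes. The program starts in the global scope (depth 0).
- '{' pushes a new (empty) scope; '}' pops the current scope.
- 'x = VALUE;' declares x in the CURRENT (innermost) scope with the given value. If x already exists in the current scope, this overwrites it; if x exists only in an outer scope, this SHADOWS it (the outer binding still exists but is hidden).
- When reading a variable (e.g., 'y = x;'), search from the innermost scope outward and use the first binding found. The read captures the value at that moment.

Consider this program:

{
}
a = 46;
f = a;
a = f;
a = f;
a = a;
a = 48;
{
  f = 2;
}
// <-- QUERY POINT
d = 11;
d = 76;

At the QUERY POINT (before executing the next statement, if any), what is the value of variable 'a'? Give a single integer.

Step 1: enter scope (depth=1)
Step 2: exit scope (depth=0)
Step 3: declare a=46 at depth 0
Step 4: declare f=(read a)=46 at depth 0
Step 5: declare a=(read f)=46 at depth 0
Step 6: declare a=(read f)=46 at depth 0
Step 7: declare a=(read a)=46 at depth 0
Step 8: declare a=48 at depth 0
Step 9: enter scope (depth=1)
Step 10: declare f=2 at depth 1
Step 11: exit scope (depth=0)
Visible at query point: a=48 f=46

Answer: 48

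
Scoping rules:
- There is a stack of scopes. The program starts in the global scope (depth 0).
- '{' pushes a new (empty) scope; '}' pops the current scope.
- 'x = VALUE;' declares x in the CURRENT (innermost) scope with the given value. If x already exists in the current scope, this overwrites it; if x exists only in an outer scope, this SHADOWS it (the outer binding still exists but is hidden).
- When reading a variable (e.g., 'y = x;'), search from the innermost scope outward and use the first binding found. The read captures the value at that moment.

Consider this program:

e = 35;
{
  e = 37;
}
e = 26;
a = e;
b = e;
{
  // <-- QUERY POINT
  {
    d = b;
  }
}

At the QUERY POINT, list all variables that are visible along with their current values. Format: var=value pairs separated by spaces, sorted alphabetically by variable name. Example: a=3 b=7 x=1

Answer: a=26 b=26 e=26

Derivation:
Step 1: declare e=35 at depth 0
Step 2: enter scope (depth=1)
Step 3: declare e=37 at depth 1
Step 4: exit scope (depth=0)
Step 5: declare e=26 at depth 0
Step 6: declare a=(read e)=26 at depth 0
Step 7: declare b=(read e)=26 at depth 0
Step 8: enter scope (depth=1)
Visible at query point: a=26 b=26 e=26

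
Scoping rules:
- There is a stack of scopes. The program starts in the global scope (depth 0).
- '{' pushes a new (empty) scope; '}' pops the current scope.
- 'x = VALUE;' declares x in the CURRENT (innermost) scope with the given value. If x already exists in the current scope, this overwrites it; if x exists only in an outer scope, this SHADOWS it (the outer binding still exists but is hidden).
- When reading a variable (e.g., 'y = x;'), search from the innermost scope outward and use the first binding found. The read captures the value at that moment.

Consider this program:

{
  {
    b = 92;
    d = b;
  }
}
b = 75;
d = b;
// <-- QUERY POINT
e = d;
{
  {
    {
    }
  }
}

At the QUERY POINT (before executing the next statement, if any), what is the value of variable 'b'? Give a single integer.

Step 1: enter scope (depth=1)
Step 2: enter scope (depth=2)
Step 3: declare b=92 at depth 2
Step 4: declare d=(read b)=92 at depth 2
Step 5: exit scope (depth=1)
Step 6: exit scope (depth=0)
Step 7: declare b=75 at depth 0
Step 8: declare d=(read b)=75 at depth 0
Visible at query point: b=75 d=75

Answer: 75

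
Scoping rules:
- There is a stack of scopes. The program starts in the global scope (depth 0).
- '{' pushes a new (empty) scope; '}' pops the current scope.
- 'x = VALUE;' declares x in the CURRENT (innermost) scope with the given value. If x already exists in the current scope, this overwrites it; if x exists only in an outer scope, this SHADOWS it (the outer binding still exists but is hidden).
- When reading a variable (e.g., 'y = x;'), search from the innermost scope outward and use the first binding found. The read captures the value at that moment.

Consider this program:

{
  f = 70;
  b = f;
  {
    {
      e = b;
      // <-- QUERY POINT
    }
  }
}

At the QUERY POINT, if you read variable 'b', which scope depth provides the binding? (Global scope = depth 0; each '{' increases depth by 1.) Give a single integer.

Answer: 1

Derivation:
Step 1: enter scope (depth=1)
Step 2: declare f=70 at depth 1
Step 3: declare b=(read f)=70 at depth 1
Step 4: enter scope (depth=2)
Step 5: enter scope (depth=3)
Step 6: declare e=(read b)=70 at depth 3
Visible at query point: b=70 e=70 f=70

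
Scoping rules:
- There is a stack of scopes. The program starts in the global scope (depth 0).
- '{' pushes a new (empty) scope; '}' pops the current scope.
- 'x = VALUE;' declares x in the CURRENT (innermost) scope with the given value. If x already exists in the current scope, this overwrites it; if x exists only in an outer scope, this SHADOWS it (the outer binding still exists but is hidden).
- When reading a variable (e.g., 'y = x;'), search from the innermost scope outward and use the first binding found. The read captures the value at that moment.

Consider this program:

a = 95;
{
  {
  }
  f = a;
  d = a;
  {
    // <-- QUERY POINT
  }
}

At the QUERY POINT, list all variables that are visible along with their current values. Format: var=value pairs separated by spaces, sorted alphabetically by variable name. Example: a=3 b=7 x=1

Step 1: declare a=95 at depth 0
Step 2: enter scope (depth=1)
Step 3: enter scope (depth=2)
Step 4: exit scope (depth=1)
Step 5: declare f=(read a)=95 at depth 1
Step 6: declare d=(read a)=95 at depth 1
Step 7: enter scope (depth=2)
Visible at query point: a=95 d=95 f=95

Answer: a=95 d=95 f=95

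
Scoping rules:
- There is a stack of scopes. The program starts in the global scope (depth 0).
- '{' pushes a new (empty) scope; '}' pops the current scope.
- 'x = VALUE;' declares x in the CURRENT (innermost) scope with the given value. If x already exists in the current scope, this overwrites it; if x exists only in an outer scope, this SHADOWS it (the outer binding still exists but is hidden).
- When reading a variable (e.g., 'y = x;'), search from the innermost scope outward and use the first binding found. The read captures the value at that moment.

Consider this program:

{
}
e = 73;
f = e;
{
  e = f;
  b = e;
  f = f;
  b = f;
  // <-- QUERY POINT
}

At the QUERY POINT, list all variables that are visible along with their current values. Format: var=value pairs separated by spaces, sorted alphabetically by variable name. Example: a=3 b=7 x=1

Step 1: enter scope (depth=1)
Step 2: exit scope (depth=0)
Step 3: declare e=73 at depth 0
Step 4: declare f=(read e)=73 at depth 0
Step 5: enter scope (depth=1)
Step 6: declare e=(read f)=73 at depth 1
Step 7: declare b=(read e)=73 at depth 1
Step 8: declare f=(read f)=73 at depth 1
Step 9: declare b=(read f)=73 at depth 1
Visible at query point: b=73 e=73 f=73

Answer: b=73 e=73 f=73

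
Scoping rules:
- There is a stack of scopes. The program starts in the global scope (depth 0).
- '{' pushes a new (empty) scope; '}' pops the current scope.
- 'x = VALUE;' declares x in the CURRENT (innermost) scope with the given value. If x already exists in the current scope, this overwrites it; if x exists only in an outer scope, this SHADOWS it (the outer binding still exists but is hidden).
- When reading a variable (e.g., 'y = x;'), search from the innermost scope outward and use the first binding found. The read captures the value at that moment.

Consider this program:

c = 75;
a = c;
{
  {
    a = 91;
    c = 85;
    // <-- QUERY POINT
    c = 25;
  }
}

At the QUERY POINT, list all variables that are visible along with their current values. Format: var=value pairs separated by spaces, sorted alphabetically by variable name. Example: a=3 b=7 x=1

Answer: a=91 c=85

Derivation:
Step 1: declare c=75 at depth 0
Step 2: declare a=(read c)=75 at depth 0
Step 3: enter scope (depth=1)
Step 4: enter scope (depth=2)
Step 5: declare a=91 at depth 2
Step 6: declare c=85 at depth 2
Visible at query point: a=91 c=85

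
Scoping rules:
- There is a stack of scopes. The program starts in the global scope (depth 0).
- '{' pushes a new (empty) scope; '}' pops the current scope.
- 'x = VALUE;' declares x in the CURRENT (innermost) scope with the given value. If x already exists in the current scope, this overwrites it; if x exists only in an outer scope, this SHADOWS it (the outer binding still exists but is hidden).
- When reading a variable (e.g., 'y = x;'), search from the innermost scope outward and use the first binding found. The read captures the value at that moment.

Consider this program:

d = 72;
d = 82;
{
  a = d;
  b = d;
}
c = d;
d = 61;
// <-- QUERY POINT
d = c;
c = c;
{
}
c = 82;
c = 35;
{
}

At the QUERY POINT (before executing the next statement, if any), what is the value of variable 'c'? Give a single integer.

Answer: 82

Derivation:
Step 1: declare d=72 at depth 0
Step 2: declare d=82 at depth 0
Step 3: enter scope (depth=1)
Step 4: declare a=(read d)=82 at depth 1
Step 5: declare b=(read d)=82 at depth 1
Step 6: exit scope (depth=0)
Step 7: declare c=(read d)=82 at depth 0
Step 8: declare d=61 at depth 0
Visible at query point: c=82 d=61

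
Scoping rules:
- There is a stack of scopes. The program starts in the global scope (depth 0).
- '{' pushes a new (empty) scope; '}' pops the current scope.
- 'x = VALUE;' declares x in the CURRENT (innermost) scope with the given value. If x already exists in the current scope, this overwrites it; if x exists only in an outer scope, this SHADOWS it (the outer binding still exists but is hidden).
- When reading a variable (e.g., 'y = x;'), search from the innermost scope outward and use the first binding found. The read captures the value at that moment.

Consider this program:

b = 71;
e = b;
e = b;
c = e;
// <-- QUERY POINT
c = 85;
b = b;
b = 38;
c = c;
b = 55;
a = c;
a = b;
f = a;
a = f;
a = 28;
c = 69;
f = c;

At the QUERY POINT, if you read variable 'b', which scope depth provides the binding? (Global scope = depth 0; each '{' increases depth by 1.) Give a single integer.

Step 1: declare b=71 at depth 0
Step 2: declare e=(read b)=71 at depth 0
Step 3: declare e=(read b)=71 at depth 0
Step 4: declare c=(read e)=71 at depth 0
Visible at query point: b=71 c=71 e=71

Answer: 0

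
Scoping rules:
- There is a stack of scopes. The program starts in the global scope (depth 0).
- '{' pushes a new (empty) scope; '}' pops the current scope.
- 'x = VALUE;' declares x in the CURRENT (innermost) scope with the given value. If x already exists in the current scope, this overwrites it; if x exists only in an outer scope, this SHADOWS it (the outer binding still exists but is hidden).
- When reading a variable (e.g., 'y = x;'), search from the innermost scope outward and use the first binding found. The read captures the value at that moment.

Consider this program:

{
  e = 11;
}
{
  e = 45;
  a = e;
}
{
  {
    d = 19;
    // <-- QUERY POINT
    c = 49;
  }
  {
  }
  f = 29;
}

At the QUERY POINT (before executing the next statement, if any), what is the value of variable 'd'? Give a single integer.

Answer: 19

Derivation:
Step 1: enter scope (depth=1)
Step 2: declare e=11 at depth 1
Step 3: exit scope (depth=0)
Step 4: enter scope (depth=1)
Step 5: declare e=45 at depth 1
Step 6: declare a=(read e)=45 at depth 1
Step 7: exit scope (depth=0)
Step 8: enter scope (depth=1)
Step 9: enter scope (depth=2)
Step 10: declare d=19 at depth 2
Visible at query point: d=19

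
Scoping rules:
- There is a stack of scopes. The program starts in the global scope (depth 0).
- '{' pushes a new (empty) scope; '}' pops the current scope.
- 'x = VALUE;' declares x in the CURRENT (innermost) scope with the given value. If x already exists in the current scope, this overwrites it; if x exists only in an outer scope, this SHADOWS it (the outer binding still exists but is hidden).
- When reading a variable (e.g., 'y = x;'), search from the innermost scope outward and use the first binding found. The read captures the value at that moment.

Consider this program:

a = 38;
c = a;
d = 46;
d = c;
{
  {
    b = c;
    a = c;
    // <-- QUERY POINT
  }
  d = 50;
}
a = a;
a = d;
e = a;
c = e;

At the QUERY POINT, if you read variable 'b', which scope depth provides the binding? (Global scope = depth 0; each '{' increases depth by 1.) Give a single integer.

Answer: 2

Derivation:
Step 1: declare a=38 at depth 0
Step 2: declare c=(read a)=38 at depth 0
Step 3: declare d=46 at depth 0
Step 4: declare d=(read c)=38 at depth 0
Step 5: enter scope (depth=1)
Step 6: enter scope (depth=2)
Step 7: declare b=(read c)=38 at depth 2
Step 8: declare a=(read c)=38 at depth 2
Visible at query point: a=38 b=38 c=38 d=38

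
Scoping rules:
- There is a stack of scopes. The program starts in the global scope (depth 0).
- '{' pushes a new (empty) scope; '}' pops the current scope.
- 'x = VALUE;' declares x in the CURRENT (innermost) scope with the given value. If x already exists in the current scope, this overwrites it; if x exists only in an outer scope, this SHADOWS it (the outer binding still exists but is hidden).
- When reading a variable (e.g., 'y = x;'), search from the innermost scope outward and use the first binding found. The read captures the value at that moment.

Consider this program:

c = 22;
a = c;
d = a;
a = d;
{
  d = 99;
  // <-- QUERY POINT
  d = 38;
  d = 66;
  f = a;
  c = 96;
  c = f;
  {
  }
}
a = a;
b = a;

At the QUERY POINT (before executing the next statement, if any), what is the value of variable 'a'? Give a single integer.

Answer: 22

Derivation:
Step 1: declare c=22 at depth 0
Step 2: declare a=(read c)=22 at depth 0
Step 3: declare d=(read a)=22 at depth 0
Step 4: declare a=(read d)=22 at depth 0
Step 5: enter scope (depth=1)
Step 6: declare d=99 at depth 1
Visible at query point: a=22 c=22 d=99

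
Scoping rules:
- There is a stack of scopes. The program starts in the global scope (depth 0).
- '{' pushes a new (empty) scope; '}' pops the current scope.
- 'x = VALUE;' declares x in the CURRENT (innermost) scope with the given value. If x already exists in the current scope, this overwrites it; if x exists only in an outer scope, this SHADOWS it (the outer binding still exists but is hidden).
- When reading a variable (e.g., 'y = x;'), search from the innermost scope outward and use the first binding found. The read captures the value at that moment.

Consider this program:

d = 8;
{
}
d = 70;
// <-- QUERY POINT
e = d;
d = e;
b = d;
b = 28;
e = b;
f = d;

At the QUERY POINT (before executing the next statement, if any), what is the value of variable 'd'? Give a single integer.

Answer: 70

Derivation:
Step 1: declare d=8 at depth 0
Step 2: enter scope (depth=1)
Step 3: exit scope (depth=0)
Step 4: declare d=70 at depth 0
Visible at query point: d=70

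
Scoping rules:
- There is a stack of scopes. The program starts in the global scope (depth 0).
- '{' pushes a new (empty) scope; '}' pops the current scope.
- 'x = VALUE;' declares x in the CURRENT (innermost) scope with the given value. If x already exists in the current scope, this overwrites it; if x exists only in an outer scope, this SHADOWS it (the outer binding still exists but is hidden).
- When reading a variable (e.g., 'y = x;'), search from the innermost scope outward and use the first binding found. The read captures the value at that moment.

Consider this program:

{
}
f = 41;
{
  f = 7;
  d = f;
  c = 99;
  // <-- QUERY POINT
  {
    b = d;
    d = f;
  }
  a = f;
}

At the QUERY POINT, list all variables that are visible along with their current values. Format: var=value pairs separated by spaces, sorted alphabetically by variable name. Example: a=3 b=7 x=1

Answer: c=99 d=7 f=7

Derivation:
Step 1: enter scope (depth=1)
Step 2: exit scope (depth=0)
Step 3: declare f=41 at depth 0
Step 4: enter scope (depth=1)
Step 5: declare f=7 at depth 1
Step 6: declare d=(read f)=7 at depth 1
Step 7: declare c=99 at depth 1
Visible at query point: c=99 d=7 f=7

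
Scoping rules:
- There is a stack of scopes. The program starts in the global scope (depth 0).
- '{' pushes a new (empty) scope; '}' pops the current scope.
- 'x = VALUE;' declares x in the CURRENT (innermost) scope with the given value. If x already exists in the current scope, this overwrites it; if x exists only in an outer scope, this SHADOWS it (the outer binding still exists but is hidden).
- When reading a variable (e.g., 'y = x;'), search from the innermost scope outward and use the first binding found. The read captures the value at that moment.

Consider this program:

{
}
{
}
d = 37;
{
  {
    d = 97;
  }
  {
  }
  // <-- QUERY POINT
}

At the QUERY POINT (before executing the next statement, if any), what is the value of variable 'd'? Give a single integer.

Answer: 37

Derivation:
Step 1: enter scope (depth=1)
Step 2: exit scope (depth=0)
Step 3: enter scope (depth=1)
Step 4: exit scope (depth=0)
Step 5: declare d=37 at depth 0
Step 6: enter scope (depth=1)
Step 7: enter scope (depth=2)
Step 8: declare d=97 at depth 2
Step 9: exit scope (depth=1)
Step 10: enter scope (depth=2)
Step 11: exit scope (depth=1)
Visible at query point: d=37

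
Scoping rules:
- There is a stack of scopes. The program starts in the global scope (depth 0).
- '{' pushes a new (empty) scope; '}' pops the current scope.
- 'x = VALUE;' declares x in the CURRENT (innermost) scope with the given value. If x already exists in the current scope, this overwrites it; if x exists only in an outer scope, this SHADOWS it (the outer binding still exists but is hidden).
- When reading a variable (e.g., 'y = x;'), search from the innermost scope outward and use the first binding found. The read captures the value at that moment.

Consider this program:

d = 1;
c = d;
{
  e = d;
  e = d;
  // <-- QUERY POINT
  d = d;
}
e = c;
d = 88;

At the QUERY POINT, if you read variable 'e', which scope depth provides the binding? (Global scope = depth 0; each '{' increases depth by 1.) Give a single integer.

Step 1: declare d=1 at depth 0
Step 2: declare c=(read d)=1 at depth 0
Step 3: enter scope (depth=1)
Step 4: declare e=(read d)=1 at depth 1
Step 5: declare e=(read d)=1 at depth 1
Visible at query point: c=1 d=1 e=1

Answer: 1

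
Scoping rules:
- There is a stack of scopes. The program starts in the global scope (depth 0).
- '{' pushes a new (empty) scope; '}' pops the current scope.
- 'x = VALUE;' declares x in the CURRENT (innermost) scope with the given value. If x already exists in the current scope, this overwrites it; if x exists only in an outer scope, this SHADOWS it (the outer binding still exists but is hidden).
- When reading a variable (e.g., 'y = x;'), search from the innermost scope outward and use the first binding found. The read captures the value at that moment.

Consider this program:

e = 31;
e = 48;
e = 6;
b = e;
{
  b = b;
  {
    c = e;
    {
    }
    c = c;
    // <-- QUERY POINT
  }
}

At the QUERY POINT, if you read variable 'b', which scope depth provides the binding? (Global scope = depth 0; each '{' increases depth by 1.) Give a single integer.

Answer: 1

Derivation:
Step 1: declare e=31 at depth 0
Step 2: declare e=48 at depth 0
Step 3: declare e=6 at depth 0
Step 4: declare b=(read e)=6 at depth 0
Step 5: enter scope (depth=1)
Step 6: declare b=(read b)=6 at depth 1
Step 7: enter scope (depth=2)
Step 8: declare c=(read e)=6 at depth 2
Step 9: enter scope (depth=3)
Step 10: exit scope (depth=2)
Step 11: declare c=(read c)=6 at depth 2
Visible at query point: b=6 c=6 e=6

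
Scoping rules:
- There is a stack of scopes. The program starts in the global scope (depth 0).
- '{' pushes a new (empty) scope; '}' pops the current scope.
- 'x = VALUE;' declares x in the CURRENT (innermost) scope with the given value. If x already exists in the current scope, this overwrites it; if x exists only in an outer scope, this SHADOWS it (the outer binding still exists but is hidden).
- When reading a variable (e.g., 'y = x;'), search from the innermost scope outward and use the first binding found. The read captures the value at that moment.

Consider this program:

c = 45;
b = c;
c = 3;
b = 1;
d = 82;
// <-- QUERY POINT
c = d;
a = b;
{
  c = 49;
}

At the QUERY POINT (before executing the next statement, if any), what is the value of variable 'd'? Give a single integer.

Step 1: declare c=45 at depth 0
Step 2: declare b=(read c)=45 at depth 0
Step 3: declare c=3 at depth 0
Step 4: declare b=1 at depth 0
Step 5: declare d=82 at depth 0
Visible at query point: b=1 c=3 d=82

Answer: 82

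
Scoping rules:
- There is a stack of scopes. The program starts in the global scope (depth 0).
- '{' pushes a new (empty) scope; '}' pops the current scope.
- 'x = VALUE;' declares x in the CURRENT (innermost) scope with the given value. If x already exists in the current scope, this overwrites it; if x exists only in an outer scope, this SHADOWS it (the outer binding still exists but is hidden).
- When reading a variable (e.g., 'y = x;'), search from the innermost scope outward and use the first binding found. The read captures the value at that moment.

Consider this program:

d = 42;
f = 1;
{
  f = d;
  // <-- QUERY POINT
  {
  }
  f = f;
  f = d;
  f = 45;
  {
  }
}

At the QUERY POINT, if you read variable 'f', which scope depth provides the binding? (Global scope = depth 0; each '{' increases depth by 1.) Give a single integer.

Answer: 1

Derivation:
Step 1: declare d=42 at depth 0
Step 2: declare f=1 at depth 0
Step 3: enter scope (depth=1)
Step 4: declare f=(read d)=42 at depth 1
Visible at query point: d=42 f=42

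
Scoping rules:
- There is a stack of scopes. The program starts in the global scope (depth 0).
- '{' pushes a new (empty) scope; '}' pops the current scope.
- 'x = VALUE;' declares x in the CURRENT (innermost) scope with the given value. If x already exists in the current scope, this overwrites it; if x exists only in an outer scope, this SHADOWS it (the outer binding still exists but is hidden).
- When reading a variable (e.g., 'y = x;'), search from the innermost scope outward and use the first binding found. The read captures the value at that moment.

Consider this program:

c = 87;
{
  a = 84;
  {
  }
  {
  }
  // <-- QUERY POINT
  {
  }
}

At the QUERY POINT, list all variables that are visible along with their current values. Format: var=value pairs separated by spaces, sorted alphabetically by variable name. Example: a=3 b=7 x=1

Answer: a=84 c=87

Derivation:
Step 1: declare c=87 at depth 0
Step 2: enter scope (depth=1)
Step 3: declare a=84 at depth 1
Step 4: enter scope (depth=2)
Step 5: exit scope (depth=1)
Step 6: enter scope (depth=2)
Step 7: exit scope (depth=1)
Visible at query point: a=84 c=87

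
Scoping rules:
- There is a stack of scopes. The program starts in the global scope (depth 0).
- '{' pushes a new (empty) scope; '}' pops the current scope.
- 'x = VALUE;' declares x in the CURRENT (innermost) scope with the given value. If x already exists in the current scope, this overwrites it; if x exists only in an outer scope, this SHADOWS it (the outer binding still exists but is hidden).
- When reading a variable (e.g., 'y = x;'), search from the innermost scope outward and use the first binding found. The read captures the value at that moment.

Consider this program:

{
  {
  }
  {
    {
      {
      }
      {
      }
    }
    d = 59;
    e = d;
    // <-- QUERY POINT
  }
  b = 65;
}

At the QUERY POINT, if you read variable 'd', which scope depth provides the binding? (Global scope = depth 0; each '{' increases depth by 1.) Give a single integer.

Answer: 2

Derivation:
Step 1: enter scope (depth=1)
Step 2: enter scope (depth=2)
Step 3: exit scope (depth=1)
Step 4: enter scope (depth=2)
Step 5: enter scope (depth=3)
Step 6: enter scope (depth=4)
Step 7: exit scope (depth=3)
Step 8: enter scope (depth=4)
Step 9: exit scope (depth=3)
Step 10: exit scope (depth=2)
Step 11: declare d=59 at depth 2
Step 12: declare e=(read d)=59 at depth 2
Visible at query point: d=59 e=59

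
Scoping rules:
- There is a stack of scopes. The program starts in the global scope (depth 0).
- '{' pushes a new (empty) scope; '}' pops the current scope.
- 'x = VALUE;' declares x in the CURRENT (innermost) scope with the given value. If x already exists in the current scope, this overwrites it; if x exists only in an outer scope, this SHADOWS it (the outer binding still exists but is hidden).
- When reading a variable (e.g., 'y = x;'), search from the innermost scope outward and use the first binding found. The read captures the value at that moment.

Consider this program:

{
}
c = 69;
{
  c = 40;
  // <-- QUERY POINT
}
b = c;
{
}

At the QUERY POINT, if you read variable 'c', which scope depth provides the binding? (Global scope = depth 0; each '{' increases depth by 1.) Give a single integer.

Step 1: enter scope (depth=1)
Step 2: exit scope (depth=0)
Step 3: declare c=69 at depth 0
Step 4: enter scope (depth=1)
Step 5: declare c=40 at depth 1
Visible at query point: c=40

Answer: 1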